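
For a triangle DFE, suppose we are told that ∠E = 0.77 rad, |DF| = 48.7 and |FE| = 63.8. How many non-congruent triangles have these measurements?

|FE|·sin E = 63.8·sin(0.77 rad) ≈ 44.41.
Since |FE| sin E < |DF| < |FE| (44.41 < 48.7 < 63.8), two triangles exist.

2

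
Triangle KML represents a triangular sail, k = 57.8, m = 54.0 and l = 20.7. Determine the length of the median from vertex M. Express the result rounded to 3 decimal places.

m_M ≈ 33.995

Median from M: ½√(2·l² + 2·k² − m²) ≈ 33.995.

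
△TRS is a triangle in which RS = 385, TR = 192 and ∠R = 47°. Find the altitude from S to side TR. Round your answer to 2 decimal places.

By the law of cosines, ST² = TR² + RS² − 2·TR·RS·cos R = 84262, so ST ≈ 290.28.
Area = ½·TR·RS·sin R ≈ 27031.
The altitude from S has length 2·area/TR ≈ 281.57.

281.57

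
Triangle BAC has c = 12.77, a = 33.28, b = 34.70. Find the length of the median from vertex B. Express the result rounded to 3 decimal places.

18.284

Median from B: ½√(2·a² + 2·c² − b²) ≈ 18.284.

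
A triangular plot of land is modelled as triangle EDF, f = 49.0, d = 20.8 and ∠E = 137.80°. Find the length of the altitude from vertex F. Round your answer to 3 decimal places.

h_F ≈ 13.972

By the law of cosines, e² = d² + f² − 2·d·f·cos E = 4343.7, so e ≈ 65.907.
Area = ½·d·f·sin E ≈ 342.31.
The altitude from F has length 2·area/f ≈ 13.972.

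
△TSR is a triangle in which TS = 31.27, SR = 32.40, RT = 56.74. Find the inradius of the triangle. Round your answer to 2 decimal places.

r ≈ 6.80

Semiperimeter s = (32.4 + 56.74 + 31.27)/2 = 60.205.
Heron's formula: area = √(60.205·27.805·3.465·28.935) ≈ 409.68.
Inradius = area/s = 409.68/60.205 ≈ 6.8047.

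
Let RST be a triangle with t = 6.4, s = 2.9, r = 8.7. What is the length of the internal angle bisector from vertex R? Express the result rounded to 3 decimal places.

By the law of cosines, cos R = (s² + t² − r²) / (2·s·t) ≈ -0.70905, so ∠R ≈ 135.16°.
The bisector from R has length 2·s·t·cos(∠R/2)/(s+t) ≈ 1.5224.

1.522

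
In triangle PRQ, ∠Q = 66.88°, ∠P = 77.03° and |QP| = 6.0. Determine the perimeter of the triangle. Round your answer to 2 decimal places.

The third angle is ∠R = 180° − ∠Q − ∠P = 36.09°.
Law of sines: |RQ| = |QP|·sin P/sin R ≈ 9.9259.
Law of sines: |PR| = |QP|·sin Q/sin R ≈ 9.3677.
Semiperimeter s = (9.9259+6+9.3677)/2 = 12.647.
Perimeter = 9.9259 + 6 + 9.3677 = 25.294.

perimeter ≈ 25.29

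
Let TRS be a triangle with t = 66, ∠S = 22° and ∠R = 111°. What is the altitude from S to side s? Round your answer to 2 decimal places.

The third angle is ∠T = 180° − ∠R − ∠S = 47.00°.
Law of sines: r = t·sin R/sin T ≈ 84.25.
Law of sines: s = t·sin S/sin T ≈ 33.806.
Area = ½·t·r·sin S ≈ 1041.5.
The altitude from S has length 2·area/s ≈ 61.616.

61.62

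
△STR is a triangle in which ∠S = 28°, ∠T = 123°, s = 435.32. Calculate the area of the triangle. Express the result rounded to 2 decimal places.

The third angle is ∠R = 180° − ∠S − ∠T = 29.00°.
Law of sines: t = s·sin T/sin S ≈ 777.66.
Law of sines: r = s·sin R/sin S ≈ 449.54.
Area = ½·s·t·sin R ≈ 82062.

area ≈ 82061.71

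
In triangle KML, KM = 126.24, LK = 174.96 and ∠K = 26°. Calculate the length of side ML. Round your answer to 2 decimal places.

82.73

By the law of cosines, ML² = LK² + KM² − 2·LK·KM·cos K = 6844.3, so ML ≈ 82.73.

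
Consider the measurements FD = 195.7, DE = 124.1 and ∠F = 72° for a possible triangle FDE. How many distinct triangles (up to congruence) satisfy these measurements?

0

FD·sin F = 195.7·sin(72°) ≈ 186.1.
Since DE = 124.1 < 186.1 = FD sin F, no triangle exists.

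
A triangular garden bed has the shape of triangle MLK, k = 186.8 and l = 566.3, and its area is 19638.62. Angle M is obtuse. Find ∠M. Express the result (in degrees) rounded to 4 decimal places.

∠M ≈ 158.2046°

From area = ½·l·k·sin M, we get sin M = 2·area/(l·k) ≈ 0.37129.
Taking the obtuse solution, ∠M ≈ 158.20°.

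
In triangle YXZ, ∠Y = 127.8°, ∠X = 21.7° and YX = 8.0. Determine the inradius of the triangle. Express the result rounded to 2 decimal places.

The third angle is ∠Z = 180° − ∠Y − ∠X = 30.50°.
Law of sines: XZ = YX·sin Y/sin Z ≈ 12.455.
Law of sines: ZY = YX·sin X/sin Z ≈ 5.8281.
Area = ½·YX·XZ·sin X ≈ 18.42.
Semiperimeter s = (12.455+5.8281+8)/2 = 13.141.
Inradius = area/s = 18.42/13.141 ≈ 1.4017.

r ≈ 1.40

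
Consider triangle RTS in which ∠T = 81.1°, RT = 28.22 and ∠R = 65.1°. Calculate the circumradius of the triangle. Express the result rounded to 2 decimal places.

25.36

The third angle is ∠S = 180° − ∠R − ∠T = 33.80°.
Law of sines: TS = RT·sin R/sin S ≈ 46.013.
Law of sines: SR = RT·sin T/sin S ≈ 50.118.
Circumradius = RT/(2 sin S) ≈ 25.364.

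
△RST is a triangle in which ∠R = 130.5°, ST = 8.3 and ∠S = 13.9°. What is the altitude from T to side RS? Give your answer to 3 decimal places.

The third angle is ∠T = 180° − ∠R − ∠S = 35.60°.
Law of sines: TR = ST·sin S/sin R ≈ 2.6221.
Law of sines: RS = ST·sin T/sin R ≈ 6.354.
Area = ½·ST·TR·sin T ≈ 6.3346.
The altitude from T has length 2·area/RS ≈ 1.9939.

1.994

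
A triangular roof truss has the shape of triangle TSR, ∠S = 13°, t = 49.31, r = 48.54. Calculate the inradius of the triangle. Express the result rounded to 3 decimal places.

4.942

By the law of cosines, s² = r² + t² − 2·r·t·cos S = 123.28, so s ≈ 11.103.
Area = ½·r·t·sin S ≈ 269.21.
Semiperimeter p = (49.31+11.103+48.54)/2 = 54.477.
Inradius = area/p = 269.21/54.477 ≈ 4.9418.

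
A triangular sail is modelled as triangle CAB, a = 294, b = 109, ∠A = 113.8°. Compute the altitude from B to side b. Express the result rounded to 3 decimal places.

h_B ≈ 212.803

Law of sines: sin B = b·sin A/a ≈ 0.33922.
Since a ≥ b, only the acute value applies: ∠B ≈ 19.83°.
Then ∠C = 180° − ∠A − ∠B ≈ 46.37°.
Law of sines gives c = a·sin C/sin A ≈ 232.58.
Area = ½·a·b·sin C ≈ 11598.
The altitude from B has length 2·area/b ≈ 212.8.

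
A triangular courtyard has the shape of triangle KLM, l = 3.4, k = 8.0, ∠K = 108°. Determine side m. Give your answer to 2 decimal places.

6.27

Law of sines: sin L = l·sin K/k ≈ 0.40420.
Since k ≥ l, only the acute value applies: ∠L ≈ 23.84°.
Then ∠M = 180° − ∠K − ∠L ≈ 48.16°.
Law of sines gives m = k·sin M/sin K ≈ 6.2667.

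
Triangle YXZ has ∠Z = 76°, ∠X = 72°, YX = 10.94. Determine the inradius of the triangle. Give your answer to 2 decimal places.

The third angle is ∠Y = 180° − ∠X − ∠Z = 32.00°.
Law of sines: XZ = YX·sin Y/sin Z ≈ 5.9748.
Law of sines: ZY = YX·sin X/sin Z ≈ 10.723.
Area = ½·YX·XZ·sin X ≈ 31.083.
Semiperimeter s = (5.9748+10.723+10.94)/2 = 13.819.
Inradius = area/s = 31.083/13.819 ≈ 2.2493.

r ≈ 2.25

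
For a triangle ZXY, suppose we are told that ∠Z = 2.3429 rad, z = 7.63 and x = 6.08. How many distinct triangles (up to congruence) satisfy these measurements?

x·sin Z = 6.08·sin(2.3429 rad) ≈ 4.356.
Since ∠Z is not acute, a triangle exists only if z > x; here z > x, so there is exactly one triangle.

1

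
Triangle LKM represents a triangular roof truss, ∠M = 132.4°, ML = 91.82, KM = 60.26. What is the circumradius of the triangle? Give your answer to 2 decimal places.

By the law of cosines, LK² = KM² + ML² − 2·KM·ML·cos M = 19524, so LK ≈ 139.73.
Area = ½·KM·ML·sin M ≈ 2043.
Circumradius = LK/(2 sin M) ≈ 94.609.

R ≈ 94.61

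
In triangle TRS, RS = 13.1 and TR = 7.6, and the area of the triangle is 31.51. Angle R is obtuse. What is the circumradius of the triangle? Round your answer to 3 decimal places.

From area = ½·TR·RS·sin R, we get sin R = 2·area/(TR·RS) ≈ 0.63299.
Taking the obtuse solution, ∠R ≈ 2.456 rad.
Law of cosines then gives ST ≈ 19.584.
Circumradius = ST/(2 sin R) ≈ 15.469.

15.469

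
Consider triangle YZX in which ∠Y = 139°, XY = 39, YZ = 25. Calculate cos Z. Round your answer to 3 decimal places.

By the law of cosines, ZX² = XY² + YZ² − 2·XY·YZ·cos Y = 3617.7, so ZX ≈ 60.147.
Law of cosines again: cos Z = (YZ² + ZX² − XY²)/(2·YZ·ZX) ≈ 0.90501, so ∠Z ≈ 25.18°.

cos Z ≈ 0.905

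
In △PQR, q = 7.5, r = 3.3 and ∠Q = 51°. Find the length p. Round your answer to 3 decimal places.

Law of sines: sin R = r·sin Q/q ≈ 0.34194.
Since q ≥ r, only the acute value applies: ∠R ≈ 20.00°.
Then ∠P = 180° − ∠Q − ∠R ≈ 109.00°.
Law of sines gives p = q·sin P/sin Q ≈ 9.1247.

9.125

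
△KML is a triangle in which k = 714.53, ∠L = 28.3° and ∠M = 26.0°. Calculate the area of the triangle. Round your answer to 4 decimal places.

65329.8039

The third angle is ∠K = 180° − ∠M − ∠L = 125.70°.
Law of sines: m = k·sin M/sin K ≈ 385.71.
Law of sines: l = k·sin L/sin K ≈ 417.14.
Area = ½·k·m·sin L ≈ 65330.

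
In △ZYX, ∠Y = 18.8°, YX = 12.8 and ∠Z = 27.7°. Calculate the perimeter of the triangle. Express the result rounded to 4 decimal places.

perimeter ≈ 41.6481

The third angle is ∠X = 180° − ∠Z − ∠Y = 133.50°.
Law of sines: XZ = YX·sin Y/sin Z ≈ 8.874.
Law of sines: ZY = YX·sin X/sin Z ≈ 19.974.
Semiperimeter s = (12.8+8.874+19.974)/2 = 20.824.
Perimeter = 12.8 + 8.874 + 19.974 = 41.648.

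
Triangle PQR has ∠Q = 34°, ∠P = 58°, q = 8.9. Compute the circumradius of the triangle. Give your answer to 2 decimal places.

The third angle is ∠R = 180° − ∠P − ∠Q = 88.00°.
Law of sines: p = q·sin P/sin Q ≈ 13.497.
Law of sines: r = q·sin R/sin Q ≈ 15.906.
Circumradius = q/(2 sin Q) ≈ 7.9579.

7.96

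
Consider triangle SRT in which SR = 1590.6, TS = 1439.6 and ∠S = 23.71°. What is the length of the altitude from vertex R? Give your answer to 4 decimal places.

639.5923

By the law of cosines, RT² = TS² + SR² − 2·TS·SR·cos S = 4.0936e+05, so RT ≈ 639.81.
Area = ½·TS·SR·sin S ≈ 4.6038e+05.
The altitude from R has length 2·area/TS ≈ 639.59.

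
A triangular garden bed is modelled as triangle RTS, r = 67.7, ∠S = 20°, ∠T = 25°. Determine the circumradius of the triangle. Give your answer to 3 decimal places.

47.871

The third angle is ∠R = 180° − ∠T − ∠S = 135.00°.
Law of sines: t = r·sin T/sin R ≈ 40.462.
Law of sines: s = r·sin S/sin R ≈ 32.746.
Circumradius = r/(2 sin R) ≈ 47.871.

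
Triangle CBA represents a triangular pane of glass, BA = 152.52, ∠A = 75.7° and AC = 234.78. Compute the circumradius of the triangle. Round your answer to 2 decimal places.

127.12

By the law of cosines, CB² = BA² + AC² − 2·BA·AC·cos A = 60695, so CB ≈ 246.36.
Area = ½·BA·AC·sin A ≈ 17350.
Circumradius = CB/(2 sin A) ≈ 127.12.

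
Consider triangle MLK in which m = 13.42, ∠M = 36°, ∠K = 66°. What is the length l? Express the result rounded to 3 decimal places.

The third angle is ∠L = 180° − ∠K − ∠M = 78.00°.
Law of sines: l = m·sin L/sin M ≈ 22.333.

22.333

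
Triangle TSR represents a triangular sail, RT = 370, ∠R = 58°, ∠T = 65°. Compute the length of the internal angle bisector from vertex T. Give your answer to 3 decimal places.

The third angle is ∠S = 180° − ∠R − ∠T = 57.00°.
Law of sines: SR = RT·sin T/sin S ≈ 399.84.
Law of sines: TS = RT·sin R/sin S ≈ 374.14.
The bisector from T has length 2·RT·TS·cos(∠T/2)/(RT+TS) ≈ 313.79.

313.790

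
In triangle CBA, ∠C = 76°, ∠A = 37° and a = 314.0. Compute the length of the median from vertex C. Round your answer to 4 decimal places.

m_C ≈ 317.1081

The third angle is ∠B = 180° − ∠A − ∠C = 67.00°.
Law of sines: c = a·sin C/sin A ≈ 506.26.
Law of sines: b = a·sin B/sin A ≈ 480.28.
Median from C: ½√(2·b² + 2·a² − c²) ≈ 317.11.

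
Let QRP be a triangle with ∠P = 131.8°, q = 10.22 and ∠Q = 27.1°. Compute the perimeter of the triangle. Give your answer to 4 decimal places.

perimeter ≈ 35.0209

The third angle is ∠R = 180° − ∠P − ∠Q = 21.10°.
Law of sines: r = q·sin R/sin Q ≈ 8.0764.
Law of sines: p = q·sin P/sin Q ≈ 16.725.
Semiperimeter s = (10.22+8.0764+16.725)/2 = 17.51.
Perimeter = 10.22 + 8.0764 + 16.725 = 35.021.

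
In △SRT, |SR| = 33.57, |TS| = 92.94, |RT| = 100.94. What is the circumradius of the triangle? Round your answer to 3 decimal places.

By the law of cosines, cos S = (|TS|² + |SR|² − |RT|²) / (2·|TS|·|SR|) ≈ -0.06796, so ∠S ≈ 93.90°.
Circumradius = |RT|/(2 sin S) ≈ 50.587.

50.587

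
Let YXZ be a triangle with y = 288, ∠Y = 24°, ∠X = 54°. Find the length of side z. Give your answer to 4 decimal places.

692.6017

The third angle is ∠Z = 180° − ∠Y − ∠X = 102.00°.
Law of sines: z = y·sin Z/sin Y ≈ 692.6.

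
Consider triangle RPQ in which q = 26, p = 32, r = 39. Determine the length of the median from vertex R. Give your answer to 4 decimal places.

Median from R: ½√(2·p² + 2·q² − r²) ≈ 21.674.

21.6737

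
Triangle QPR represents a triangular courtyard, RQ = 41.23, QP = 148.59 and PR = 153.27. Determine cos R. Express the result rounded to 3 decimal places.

By the law of cosines, cos R = (PR² + RQ² − QP²) / (2·PR·RQ) ≈ 0.24628, so ∠R ≈ 75.74°.

cos R ≈ 0.246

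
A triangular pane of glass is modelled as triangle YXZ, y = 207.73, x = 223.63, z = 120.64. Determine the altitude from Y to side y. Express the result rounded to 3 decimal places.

Semiperimeter s = (207.73 + 223.63 + 120.64)/2 = 276.
Heron's formula: area = √(276·68.27·52.37·155.36) ≈ 12382.
The altitude from Y has length 2·area/y ≈ 119.21.

h_Y ≈ 119.210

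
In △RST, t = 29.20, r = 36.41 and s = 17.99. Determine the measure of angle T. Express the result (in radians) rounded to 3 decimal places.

By the law of cosines, cos T = (r² + s² − t²) / (2·r·s) ≈ 0.60814, so ∠T ≈ 0.917 rad.

∠T ≈ 0.917 rad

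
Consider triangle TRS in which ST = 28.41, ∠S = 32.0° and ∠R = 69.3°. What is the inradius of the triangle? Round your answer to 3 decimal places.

The third angle is ∠T = 180° − ∠R − ∠S = 78.70°.
Law of sines: RS = ST·sin T/sin R ≈ 29.782.
Law of sines: TR = ST·sin S/sin R ≈ 16.094.
Area = ½·ST·RS·sin S ≈ 224.18.
Semiperimeter s = (29.782+28.41+16.094)/2 = 37.143.
Inradius = area/s = 224.18/37.143 ≈ 6.0357.

r ≈ 6.036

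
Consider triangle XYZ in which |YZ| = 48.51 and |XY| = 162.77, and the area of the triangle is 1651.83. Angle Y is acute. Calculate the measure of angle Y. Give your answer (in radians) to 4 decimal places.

From area = ½·|XY|·|YZ|·sin Y, we get sin Y = 2·area/(|XY|·|YZ|) ≈ 0.41840.
Taking the acute solution, ∠Y ≈ 0.432 rad.

0.4317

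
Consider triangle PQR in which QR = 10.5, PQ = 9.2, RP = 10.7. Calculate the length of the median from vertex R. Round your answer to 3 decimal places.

Median from R: ½√(2·QR² + 2·RP² − PQ²) ≈ 9.5504.

m_R ≈ 9.550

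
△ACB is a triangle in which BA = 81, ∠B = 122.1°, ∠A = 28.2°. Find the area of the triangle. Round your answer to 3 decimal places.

area ≈ 2650.495

The third angle is ∠C = 180° − ∠B − ∠A = 29.70°.
Law of sines: CB = BA·sin A/sin C ≈ 77.255.
Law of sines: AC = BA·sin B/sin C ≈ 138.49.
Area = ½·BA·CB·sin B ≈ 2650.5.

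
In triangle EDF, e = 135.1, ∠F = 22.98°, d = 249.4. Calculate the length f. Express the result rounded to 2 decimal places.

By the law of cosines, f² = e² + d² − 2·e·d·cos F = 18412, so f ≈ 135.69.

135.69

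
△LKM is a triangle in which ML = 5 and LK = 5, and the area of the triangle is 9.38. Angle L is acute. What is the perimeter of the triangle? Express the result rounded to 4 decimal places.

14.1171

From area = ½·ML·LK·sin L, we get sin L = 2·area/(ML·LK) ≈ 0.75040.
Taking the acute solution, ∠L ≈ 48.63°.
Law of cosines then gives KM ≈ 4.1171.
Perimeter = 4.1171 + 5 + 5 = 14.117.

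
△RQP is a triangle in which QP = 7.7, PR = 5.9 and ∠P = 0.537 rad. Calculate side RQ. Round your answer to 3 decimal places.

By the law of cosines, RQ² = QP² + PR² − 2·QP·PR·cos P = 16.029, so RQ ≈ 4.0036.

4.004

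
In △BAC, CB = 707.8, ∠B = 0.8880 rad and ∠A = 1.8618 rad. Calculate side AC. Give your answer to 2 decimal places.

The third angle is ∠C = π − ∠B − ∠A = 0.3918 rad.
Law of sines: AC = CB·sin B/sin A ≈ 573.22.

573.22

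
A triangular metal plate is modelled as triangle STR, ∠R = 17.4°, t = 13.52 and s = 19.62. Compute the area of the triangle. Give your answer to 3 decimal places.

area ≈ 39.662

Area = ½·s·t·sin R ≈ 39.662.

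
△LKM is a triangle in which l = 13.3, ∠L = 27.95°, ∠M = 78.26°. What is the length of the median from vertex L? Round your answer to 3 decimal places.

26.701

The third angle is ∠K = 180° − ∠M − ∠L = 73.79°.
Law of sines: k = l·sin K/sin L ≈ 27.248.
Law of sines: m = l·sin M/sin L ≈ 27.783.
Median from L: ½√(2·k² + 2·m² − l²) ≈ 26.701.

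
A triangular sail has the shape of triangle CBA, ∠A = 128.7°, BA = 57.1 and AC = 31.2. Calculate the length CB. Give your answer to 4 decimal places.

By the law of cosines, CB² = BA² + AC² − 2·BA·AC·cos A = 6461.6, so CB ≈ 80.384.

80.3842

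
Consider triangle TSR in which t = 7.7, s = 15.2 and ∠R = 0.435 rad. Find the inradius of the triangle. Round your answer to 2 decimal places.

1.55

By the law of cosines, r² = t² + s² − 2·t·s·cos R = 78.05, so r ≈ 8.8346.
Area = ½·t·s·sin R ≈ 24.661.
Semiperimeter p = (7.7+15.2+8.8346)/2 = 15.867.
Inradius = area/p = 24.661/15.867 ≈ 1.5542.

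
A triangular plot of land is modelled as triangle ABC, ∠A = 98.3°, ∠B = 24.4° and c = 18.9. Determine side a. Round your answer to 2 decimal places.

22.22

The third angle is ∠C = 180° − ∠A − ∠B = 57.30°.
Law of sines: a = c·sin A/sin C ≈ 22.224.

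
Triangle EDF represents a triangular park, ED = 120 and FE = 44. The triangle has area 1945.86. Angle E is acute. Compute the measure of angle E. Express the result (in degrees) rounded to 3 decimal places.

From area = ½·FE·ED·sin E, we get sin E = 2·area/(FE·ED) ≈ 0.73707.
Taking the acute solution, ∠E ≈ 47.48°.

47.482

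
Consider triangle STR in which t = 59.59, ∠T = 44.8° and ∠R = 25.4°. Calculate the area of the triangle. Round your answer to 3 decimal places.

1016.902

The third angle is ∠S = 180° − ∠T − ∠R = 109.80°.
Law of sines: s = t·sin S/sin T ≈ 79.569.
Law of sines: r = t·sin R/sin T ≈ 36.274.
Area = ½·t·s·sin R ≈ 1016.9.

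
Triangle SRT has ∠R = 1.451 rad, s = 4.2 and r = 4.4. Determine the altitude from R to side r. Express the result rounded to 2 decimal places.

1.81

Law of sines: sin S = s·sin R/r ≈ 0.94770.
Since r ≥ s, only the acute value applies: ∠S ≈ 1.246 rad.
Then ∠T = π − ∠R − ∠S ≈ 0.445 rad.
Law of sines gives t = r·sin T/sin R ≈ 1.9062.
Area = ½·r·s·sin T ≈ 3.9743.
The altitude from R has length 2·area/r ≈ 1.8065.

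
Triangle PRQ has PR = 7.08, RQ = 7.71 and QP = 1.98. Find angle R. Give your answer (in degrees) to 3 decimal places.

∠R ≈ 14.596°

By the law of cosines, cos R = (PR² + RQ² − QP²) / (2·PR·RQ) ≈ 0.96773, so ∠R ≈ 14.60°.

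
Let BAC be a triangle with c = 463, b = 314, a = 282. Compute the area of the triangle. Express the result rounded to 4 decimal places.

Semiperimeter s = (314 + 282 + 463)/2 = 529.5.
Heron's formula: area = √(529.5·215.5·247.5·66.5) ≈ 43337.

43336.6208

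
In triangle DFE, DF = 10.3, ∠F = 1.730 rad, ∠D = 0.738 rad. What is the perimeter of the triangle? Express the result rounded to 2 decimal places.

The third angle is ∠E = π − ∠D − ∠F = 0.674 rad.
Law of sines: FE = DF·sin D/sin E ≈ 11.109.
Law of sines: ED = DF·sin F/sin E ≈ 16.303.
Semiperimeter s = (11.109+16.303+10.3)/2 = 18.856.
Perimeter = 11.109 + 16.303 + 10.3 = 37.712.

perimeter ≈ 37.71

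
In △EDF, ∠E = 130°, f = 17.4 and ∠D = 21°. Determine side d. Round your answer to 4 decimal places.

The third angle is ∠F = 180° − ∠E − ∠D = 29.00°.
Law of sines: d = f·sin D/sin F ≈ 12.862.

12.8620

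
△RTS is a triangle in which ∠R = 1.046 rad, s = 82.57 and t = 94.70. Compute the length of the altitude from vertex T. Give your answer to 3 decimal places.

By the law of cosines, r² = t² + s² − 2·t·s·cos R = 7950.3, so r ≈ 89.164.
Area = ½·t·s·sin R ≈ 3383.5.
The altitude from T has length 2·area/t ≈ 71.458.

h_T ≈ 71.458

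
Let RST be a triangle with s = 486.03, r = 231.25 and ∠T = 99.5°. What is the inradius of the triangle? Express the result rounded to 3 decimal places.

86.003

By the law of cosines, t² = r² + s² − 2·r·s·cos T = 3.268e+05, so t ≈ 571.67.
Area = ½·r·s·sin T ≈ 55427.
Semiperimeter p = (231.25+486.03+571.67)/2 = 644.47.
Inradius = area/p = 55427/644.47 ≈ 86.003.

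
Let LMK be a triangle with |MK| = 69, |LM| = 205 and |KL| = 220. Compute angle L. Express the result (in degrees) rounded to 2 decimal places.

18.25

By the law of cosines, cos L = (|KL|² + |LM|² − |MK|²) / (2·|KL|·|LM|) ≈ 0.94971, so ∠L ≈ 18.25°.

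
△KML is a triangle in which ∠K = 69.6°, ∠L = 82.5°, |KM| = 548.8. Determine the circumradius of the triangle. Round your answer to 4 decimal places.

The third angle is ∠M = 180° − ∠L − ∠K = 27.90°.
Law of sines: |ML| = |KM|·sin K/sin L ≈ 518.82.
Law of sines: |LK| = |KM|·sin M/sin L ≈ 259.02.
Circumradius = |KM|/(2 sin L) ≈ 276.77.

276.7678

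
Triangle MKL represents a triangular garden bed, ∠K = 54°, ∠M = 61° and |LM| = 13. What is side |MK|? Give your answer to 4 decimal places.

The third angle is ∠L = 180° − ∠M − ∠K = 65.00°.
Law of sines: |MK| = |LM|·sin L/sin K ≈ 14.563.

14.5634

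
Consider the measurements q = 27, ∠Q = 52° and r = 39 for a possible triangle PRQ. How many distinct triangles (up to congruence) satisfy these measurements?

0

r·sin Q = 39·sin(52°) ≈ 30.73.
Since q = 27 < 30.73 = r sin Q, no triangle exists.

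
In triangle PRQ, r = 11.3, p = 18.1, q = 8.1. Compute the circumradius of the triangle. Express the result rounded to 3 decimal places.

13.319

By the law of cosines, cos P = (r² + q² − p²) / (2·r·q) ≈ -0.73369, so ∠P ≈ 137.20°.
Circumradius = p/(2 sin P) ≈ 13.319.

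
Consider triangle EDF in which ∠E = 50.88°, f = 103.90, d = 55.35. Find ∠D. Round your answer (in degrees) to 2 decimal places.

By the law of cosines, e² = d² + f² − 2·d·f·cos E = 6601.9, so e ≈ 81.252.
Law of cosines again: cos D = (f² + e² − d²)/(2·f·e) ≈ 0.84893, so ∠D ≈ 31.90°.

31.90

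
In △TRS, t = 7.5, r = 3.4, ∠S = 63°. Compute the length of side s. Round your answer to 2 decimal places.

6.68

By the law of cosines, s² = t² + r² − 2·t·r·cos S = 44.656, so s ≈ 6.6826.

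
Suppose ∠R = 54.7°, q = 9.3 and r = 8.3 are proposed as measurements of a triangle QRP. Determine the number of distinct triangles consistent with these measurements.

q·sin R = 9.3·sin(54.7°) ≈ 7.59.
Since q sin R < r < q (7.59 < 8.3 < 9.3), two triangles exist.

2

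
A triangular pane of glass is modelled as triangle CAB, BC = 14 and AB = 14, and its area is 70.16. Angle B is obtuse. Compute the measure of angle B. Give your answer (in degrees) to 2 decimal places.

From area = ½·AB·BC·sin B, we get sin B = 2·area/(AB·BC) ≈ 0.71592.
Taking the obtuse solution, ∠B ≈ 134.28°.

∠B ≈ 134.28°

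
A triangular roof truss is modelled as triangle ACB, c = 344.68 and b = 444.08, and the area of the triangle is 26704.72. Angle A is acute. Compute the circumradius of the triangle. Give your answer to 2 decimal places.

R ≈ 244.53

From area = ½·c·b·sin A, we get sin A = 2·area/(c·b) ≈ 0.34893.
Taking the acute solution, ∠A ≈ 20.42°.
Law of cosines then gives a ≈ 170.65.
Circumradius = a/(2 sin A) ≈ 244.53.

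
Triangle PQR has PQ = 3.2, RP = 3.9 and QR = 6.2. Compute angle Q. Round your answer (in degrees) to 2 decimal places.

By the law of cosines, cos Q = (PQ² + QR² − RP²) / (2·PQ·QR) ≈ 0.84350, so ∠Q ≈ 32.49°.

∠Q ≈ 32.49°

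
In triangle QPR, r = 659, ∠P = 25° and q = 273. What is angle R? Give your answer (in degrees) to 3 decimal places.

∠R ≈ 139.341°

By the law of cosines, p² = r² + q² − 2·r·q·cos P = 1.8271e+05, so p ≈ 427.44.
Law of cosines again: cos R = (q² + p² − r²)/(2·q·p) ≈ -0.75860, so ∠R ≈ 139.34°.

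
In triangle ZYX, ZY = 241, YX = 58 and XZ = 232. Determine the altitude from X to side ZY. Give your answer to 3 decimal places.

Semiperimeter s = (58 + 232 + 241)/2 = 265.5.
Heron's formula: area = √(265.5·207.5·33.5·24.5) ≈ 6724.3.
The altitude from X has length 2·area/ZY ≈ 55.803.

h_X ≈ 55.803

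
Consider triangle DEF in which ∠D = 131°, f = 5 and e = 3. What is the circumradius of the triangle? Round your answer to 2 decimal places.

By the law of cosines, d² = e² + f² − 2·e·f·cos D = 53.682, so d ≈ 7.3268.
Area = ½·e·f·sin D ≈ 5.6603.
Circumradius = d/(2 sin D) ≈ 4.854.

4.85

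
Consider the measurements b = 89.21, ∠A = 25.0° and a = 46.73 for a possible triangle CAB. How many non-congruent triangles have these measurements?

b·sin A = 89.21·sin(25.0°) ≈ 37.7.
Since b sin A < a < b (37.7 < 46.73 < 89.21), two triangles exist.

2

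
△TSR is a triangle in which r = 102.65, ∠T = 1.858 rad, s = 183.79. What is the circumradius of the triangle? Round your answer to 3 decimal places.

By the law of cosines, t² = s² + r² − 2·s·r·cos T = 55004, so t ≈ 234.53.
Area = ½·s·r·sin T ≈ 9046.6.
Circumradius = t/(2 sin T) ≈ 122.27.

122.273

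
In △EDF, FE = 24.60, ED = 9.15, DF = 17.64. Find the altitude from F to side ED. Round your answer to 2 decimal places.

h_F ≈ 13.38

Semiperimeter s = (17.64 + 24.6 + 9.15)/2 = 25.695.
Heron's formula: area = √(25.695·8.055·1.095·16.545) ≈ 61.235.
The altitude from F has length 2·area/ED ≈ 13.385.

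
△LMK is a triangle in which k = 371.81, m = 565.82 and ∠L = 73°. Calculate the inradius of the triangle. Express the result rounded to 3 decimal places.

132.642

By the law of cosines, l² = m² + k² − 2·m·k·cos L = 3.3538e+05, so l ≈ 579.12.
Area = ½·m·k·sin L ≈ 1.0059e+05.
Semiperimeter s = (579.12+565.82+371.81)/2 = 758.37.
Inradius = area/s = 1.0059e+05/758.37 ≈ 132.64.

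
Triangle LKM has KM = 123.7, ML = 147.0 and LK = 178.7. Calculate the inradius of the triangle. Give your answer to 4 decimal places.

Semiperimeter s = (123.7 + 147 + 178.7)/2 = 224.7.
Heron's formula: area = √(224.7·101·77.7·46) ≈ 9006.4.
Inradius = area/s = 9006.4/224.7 ≈ 40.082.

r ≈ 40.0819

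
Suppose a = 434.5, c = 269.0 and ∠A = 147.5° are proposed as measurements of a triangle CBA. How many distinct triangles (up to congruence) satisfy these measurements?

c·sin A = 269.0·sin(147.5°) ≈ 144.5.
Since ∠A is not acute, a triangle exists only if a > c; here a > c, so there is exactly one triangle.

1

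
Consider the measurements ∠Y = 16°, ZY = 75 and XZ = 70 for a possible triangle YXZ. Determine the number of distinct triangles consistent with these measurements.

2

ZY·sin Y = 75·sin(16°) ≈ 20.67.
Since ZY sin Y < XZ < ZY (20.67 < 70 < 75), two triangles exist.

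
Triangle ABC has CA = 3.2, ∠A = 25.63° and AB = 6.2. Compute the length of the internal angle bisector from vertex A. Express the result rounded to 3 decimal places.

4.116

By the law of cosines, BC² = CA² + AB² − 2·CA·AB·cos A = 12.904, so BC ≈ 3.5923.
The bisector from A has length 2·CA·AB·cos(∠A/2)/(CA+AB) ≈ 4.1161.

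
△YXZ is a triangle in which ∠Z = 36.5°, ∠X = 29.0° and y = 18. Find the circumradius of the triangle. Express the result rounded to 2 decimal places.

9.89

The third angle is ∠Y = 180° − ∠X − ∠Z = 114.50°.
Law of sines: x = y·sin X/sin Y ≈ 9.59.
Law of sines: z = y·sin Z/sin Y ≈ 11.766.
Circumradius = y/(2 sin Y) ≈ 9.8905.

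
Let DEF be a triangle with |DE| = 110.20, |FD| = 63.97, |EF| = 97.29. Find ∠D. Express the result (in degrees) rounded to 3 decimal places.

61.299

By the law of cosines, cos D = (|FD|² + |DE|² − |EF|²) / (2·|FD|·|DE|) ≈ 0.48024, so ∠D ≈ 61.30°.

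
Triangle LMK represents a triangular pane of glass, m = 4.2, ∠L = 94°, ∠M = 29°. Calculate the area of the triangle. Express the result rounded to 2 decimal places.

15.22

The third angle is ∠K = 180° − ∠L − ∠M = 57.00°.
Law of sines: l = m·sin L/sin M ≈ 8.6421.
Law of sines: k = m·sin K/sin M ≈ 7.2656.
Area = ½·m·l·sin K ≈ 15.221.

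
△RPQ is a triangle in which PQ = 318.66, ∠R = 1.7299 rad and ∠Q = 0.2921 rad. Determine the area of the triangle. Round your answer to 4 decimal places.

The third angle is ∠P = π − ∠Q − ∠R = 1.1196 rad.
Law of sines: QR = PQ·sin P/sin R ≈ 290.44.
Law of sines: RP = PQ·sin Q/sin R ≈ 92.936.
Area = ½·PQ·QR·sin Q ≈ 13326.

13325.6583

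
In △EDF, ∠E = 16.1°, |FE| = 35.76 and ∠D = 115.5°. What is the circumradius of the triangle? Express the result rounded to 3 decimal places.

19.810

The third angle is ∠F = 180° − ∠E − ∠D = 48.40°.
Law of sines: |DF| = |FE|·sin E/sin D ≈ 10.987.
Law of sines: |ED| = |FE|·sin F/sin D ≈ 29.627.
Circumradius = |FE|/(2 sin D) ≈ 19.81.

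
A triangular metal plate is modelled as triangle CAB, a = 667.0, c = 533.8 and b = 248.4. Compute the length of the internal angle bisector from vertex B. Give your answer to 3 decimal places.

t_B ≈ 583.788

By the law of cosines, cos B = (c² + a² − b²) / (2·c·a) ≈ 0.93827, so ∠B ≈ 20.24°.
The bisector from B has length 2·c·a·cos(∠B/2)/(c+a) ≈ 583.79.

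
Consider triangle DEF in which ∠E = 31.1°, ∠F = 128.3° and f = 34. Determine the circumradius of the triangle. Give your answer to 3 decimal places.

21.662

The third angle is ∠D = 180° − ∠E − ∠F = 20.60°.
Law of sines: d = f·sin D/sin F ≈ 15.243.
Law of sines: e = f·sin E/sin F ≈ 22.379.
Circumradius = f/(2 sin F) ≈ 21.662.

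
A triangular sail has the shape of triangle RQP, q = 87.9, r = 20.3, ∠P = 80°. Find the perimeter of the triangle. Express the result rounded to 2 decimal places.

194.91

By the law of cosines, p² = r² + q² − 2·r·q·cos P = 7518.8, so p ≈ 86.711.
Semiperimeter s = (20.3+87.9+86.711)/2 = 97.455.
Perimeter = 20.3 + 87.9 + 86.711 = 194.91.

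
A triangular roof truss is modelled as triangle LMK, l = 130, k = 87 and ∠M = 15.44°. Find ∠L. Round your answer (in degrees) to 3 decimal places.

By the law of cosines, m² = k² + l² − 2·k·l·cos M = 2665.4, so m ≈ 51.627.
Law of cosines again: cos L = (m² + k² − l²)/(2·m·k) ≈ -0.74202, so ∠L ≈ 137.90°.

∠L ≈ 137.904°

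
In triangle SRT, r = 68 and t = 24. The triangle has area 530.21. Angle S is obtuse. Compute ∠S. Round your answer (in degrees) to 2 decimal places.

139.48

From area = ½·r·t·sin S, we get sin S = 2·area/(r·t) ≈ 0.64977.
Taking the obtuse solution, ∠S ≈ 139.48°.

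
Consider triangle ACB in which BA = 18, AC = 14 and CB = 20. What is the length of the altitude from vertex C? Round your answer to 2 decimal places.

Semiperimeter s = (20 + 18 + 14)/2 = 26.
Heron's formula: area = √(26·6·8·12) ≈ 122.38.
The altitude from C has length 2·area/BA ≈ 13.597.

13.60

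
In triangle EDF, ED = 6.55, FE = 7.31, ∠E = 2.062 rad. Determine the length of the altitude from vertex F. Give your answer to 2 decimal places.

By the law of cosines, DF² = FE² + ED² − 2·FE·ED·cos E = 141.51, so DF ≈ 11.896.
Area = ½·FE·ED·sin E ≈ 21.11.
The altitude from F has length 2·area/ED ≈ 6.4457.

6.45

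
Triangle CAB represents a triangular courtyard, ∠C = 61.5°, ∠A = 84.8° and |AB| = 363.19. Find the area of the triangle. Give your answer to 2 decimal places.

41468.60

The third angle is ∠B = 180° − ∠C − ∠A = 33.70°.
Law of sines: |BC| = |AB|·sin A/sin C ≈ 411.57.
Law of sines: |CA| = |AB|·sin B/sin C ≈ 229.3.
Area = ½·|AB|·|BC|·sin B ≈ 41469.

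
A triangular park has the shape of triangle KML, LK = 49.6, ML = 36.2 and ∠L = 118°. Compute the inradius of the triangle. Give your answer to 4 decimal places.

By the law of cosines, KM² = ML² + LK² − 2·ML·LK·cos L = 5456.5, so KM ≈ 73.868.
Area = ½·ML·LK·sin L ≈ 792.68.
Semiperimeter s = (36.2+49.6+73.868)/2 = 79.834.
Inradius = area/s = 792.68/79.834 ≈ 9.929.

9.9290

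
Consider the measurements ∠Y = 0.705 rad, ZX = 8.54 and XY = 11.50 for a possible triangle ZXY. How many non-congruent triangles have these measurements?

2

XY·sin Y = 11.50·sin(0.705 rad) ≈ 7.452.
Since XY sin Y < ZX < XY (7.452 < 8.54 < 11.50), two triangles exist.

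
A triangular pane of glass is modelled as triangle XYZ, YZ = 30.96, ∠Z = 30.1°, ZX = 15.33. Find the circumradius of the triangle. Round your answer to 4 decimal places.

R ≈ 19.2369

By the law of cosines, XY² = YZ² + ZX² − 2·YZ·ZX·cos Z = 372.3, so XY ≈ 19.295.
Area = ½·YZ·ZX·sin Z ≈ 119.01.
Circumradius = XY/(2 sin Z) ≈ 19.237.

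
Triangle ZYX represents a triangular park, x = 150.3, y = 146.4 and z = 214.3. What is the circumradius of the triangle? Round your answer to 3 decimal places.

By the law of cosines, cos Z = (y² + x² − z²) / (2·y·x) ≈ -0.04321, so ∠Z ≈ 92.48°.
Circumradius = z/(2 sin Z) ≈ 107.25.

R ≈ 107.250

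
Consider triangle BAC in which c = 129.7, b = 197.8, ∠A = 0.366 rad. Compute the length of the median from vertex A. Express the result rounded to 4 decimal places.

m_A ≈ 161.1349

By the law of cosines, a² = c² + b² − 2·c·b·cos A = 8036, so a ≈ 89.644.
Median from A: ½√(2·c² + 2·b² − a²) ≈ 161.13.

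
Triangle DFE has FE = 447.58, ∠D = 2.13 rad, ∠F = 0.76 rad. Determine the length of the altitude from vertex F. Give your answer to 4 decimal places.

111.4236

The third angle is ∠E = π − ∠D − ∠F = 0.252 rad.
Law of sines: ED = FE·sin F/sin D ≈ 363.76.
Law of sines: DF = FE·sin E/sin D ≈ 131.45.
Area = ½·FE·ED·sin E ≈ 20265.
The altitude from F has length 2·area/ED ≈ 111.42.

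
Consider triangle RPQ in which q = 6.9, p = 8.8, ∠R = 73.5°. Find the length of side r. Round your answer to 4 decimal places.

By the law of cosines, r² = p² + q² − 2·p·q·cos R = 90.559, so r ≈ 9.5163.

9.5163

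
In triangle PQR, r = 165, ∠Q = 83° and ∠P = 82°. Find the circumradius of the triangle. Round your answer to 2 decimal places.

318.76

The third angle is ∠R = 180° − ∠P − ∠Q = 15.00°.
Law of sines: p = r·sin P/sin R ≈ 631.31.
Law of sines: q = r·sin Q/sin R ≈ 632.76.
Circumradius = r/(2 sin R) ≈ 318.76.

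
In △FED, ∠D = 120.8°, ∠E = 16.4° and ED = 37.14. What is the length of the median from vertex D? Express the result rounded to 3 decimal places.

m_D ≈ 16.051

The third angle is ∠F = 180° − ∠E − ∠D = 42.80°.
Law of sines: DF = ED·sin E/sin F ≈ 15.434.
Law of sines: FE = ED·sin D/sin F ≈ 46.953.
Median from D: ½√(2·ED² + 2·DF² − FE²) ≈ 16.051.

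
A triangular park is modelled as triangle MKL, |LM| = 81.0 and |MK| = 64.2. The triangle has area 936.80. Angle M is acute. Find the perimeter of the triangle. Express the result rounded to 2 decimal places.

From area = ½·|LM|·|MK|·sin M, we get sin M = 2·area/(|LM|·|MK|) ≈ 0.36029.
Taking the acute solution, ∠M ≈ 21.12°.
Law of cosines then gives |KL| ≈ 31.317.
Perimeter = 31.317 + 81 + 64.2 = 176.52.

176.52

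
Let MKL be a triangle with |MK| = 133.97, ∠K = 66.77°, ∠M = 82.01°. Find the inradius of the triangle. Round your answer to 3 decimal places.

The third angle is ∠L = 180° − ∠M − ∠K = 31.22°.
Law of sines: |KL| = |MK|·sin M/sin L ≈ 255.96.
Law of sines: |LM| = |MK|·sin K/sin L ≈ 237.51.
Area = ½·|MK|·|KL|·sin K ≈ 15755.
Semiperimeter s = (255.96+237.51+133.97)/2 = 313.72.
Inradius = area/s = 15755/313.72 ≈ 50.221.

r ≈ 50.221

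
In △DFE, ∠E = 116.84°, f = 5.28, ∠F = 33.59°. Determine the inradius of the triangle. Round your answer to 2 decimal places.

r ≈ 1.20

The third angle is ∠D = 180° − ∠F − ∠E = 29.57°.
Law of sines: d = f·sin D/sin F ≈ 4.7097.
Law of sines: e = f·sin E/sin F ≈ 8.5155.
Area = ½·f·d·sin E ≈ 11.094.
Semiperimeter s = (4.7097+5.28+8.5155)/2 = 9.2526.
Inradius = area/s = 11.094/9.2526 ≈ 1.199.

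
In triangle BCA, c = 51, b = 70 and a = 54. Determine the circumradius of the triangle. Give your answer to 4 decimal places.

By the law of cosines, cos B = (c² + a² − b²) / (2·c·a) ≈ 0.11202, so ∠B ≈ 83.57°.
Circumradius = b/(2 sin B) ≈ 35.222.

35.2217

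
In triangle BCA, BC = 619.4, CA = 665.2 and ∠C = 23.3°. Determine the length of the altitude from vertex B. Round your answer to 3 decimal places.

By the law of cosines, AB² = BC² + CA² − 2·BC·CA·cos C = 69302, so AB ≈ 263.25.
Area = ½·BC·CA·sin C ≈ 81487.
The altitude from B has length 2·area/CA ≈ 245.

245.001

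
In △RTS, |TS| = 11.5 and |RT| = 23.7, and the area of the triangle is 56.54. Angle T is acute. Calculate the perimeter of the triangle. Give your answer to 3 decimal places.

perimeter ≈ 49.270

From area = ½·|RT|·|TS|·sin T, we get sin T = 2·area/(|RT|·|TS|) ≈ 0.41490.
Taking the acute solution, ∠T ≈ 0.428 rad.
Law of cosines then gives |SR| ≈ 14.07.
Perimeter = 11.5 + 14.07 + 23.7 = 49.27.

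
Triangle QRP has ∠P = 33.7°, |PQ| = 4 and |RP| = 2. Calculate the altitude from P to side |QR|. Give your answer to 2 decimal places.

By the law of cosines, |QR|² = |RP|² + |PQ|² − 2·|RP|·|PQ|·cos P = 6.6887, so |QR| ≈ 2.5863.
Area = ½·|RP|·|PQ|·sin P ≈ 2.2194.
The altitude from P has length 2·area/|QR| ≈ 1.7163.

h_P ≈ 1.72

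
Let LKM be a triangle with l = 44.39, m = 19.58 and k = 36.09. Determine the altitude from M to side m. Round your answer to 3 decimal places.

Semiperimeter s = (44.39 + 36.09 + 19.58)/2 = 50.03.
Heron's formula: area = √(50.03·5.64·13.94·30.45) ≈ 346.08.
The altitude from M has length 2·area/m ≈ 35.351.

h_M ≈ 35.351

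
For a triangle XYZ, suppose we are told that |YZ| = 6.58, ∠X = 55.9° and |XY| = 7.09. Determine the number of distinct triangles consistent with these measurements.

2

|XY|·sin X = 7.09·sin(55.9°) ≈ 5.871.
Since |XY| sin X < |YZ| < |XY| (5.871 < 6.58 < 7.09), two triangles exist.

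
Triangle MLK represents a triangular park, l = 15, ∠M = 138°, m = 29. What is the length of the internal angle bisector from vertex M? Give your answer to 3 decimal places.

Law of sines: sin L = l·sin M/m ≈ 0.34610.
Since m ≥ l, only the acute value applies: ∠L ≈ 20.25°.
Then ∠K = 180° − ∠M − ∠L ≈ 21.75°.
Law of sines gives k = m·sin K/sin M ≈ 16.061.
The bisector from M has length 2·l·k·cos(∠M/2)/(l+k) ≈ 5.5591.

t_M ≈ 5.559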